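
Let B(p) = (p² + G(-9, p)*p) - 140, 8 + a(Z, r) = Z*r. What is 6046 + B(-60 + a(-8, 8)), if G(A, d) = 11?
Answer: 21878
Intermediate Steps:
a(Z, r) = -8 + Z*r
B(p) = -140 + p² + 11*p (B(p) = (p² + 11*p) - 140 = -140 + p² + 11*p)
6046 + B(-60 + a(-8, 8)) = 6046 + (-140 + (-60 + (-8 - 8*8))² + 11*(-60 + (-8 - 8*8))) = 6046 + (-140 + (-60 + (-8 - 64))² + 11*(-60 + (-8 - 64))) = 6046 + (-140 + (-60 - 72)² + 11*(-60 - 72)) = 6046 + (-140 + (-132)² + 11*(-132)) = 6046 + (-140 + 17424 - 1452) = 6046 + 15832 = 21878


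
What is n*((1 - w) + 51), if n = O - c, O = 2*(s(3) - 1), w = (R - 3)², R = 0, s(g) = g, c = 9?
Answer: -215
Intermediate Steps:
w = 9 (w = (0 - 3)² = (-3)² = 9)
O = 4 (O = 2*(3 - 1) = 2*2 = 4)
n = -5 (n = 4 - 1*9 = 4 - 9 = -5)
n*((1 - w) + 51) = -5*((1 - 1*9) + 51) = -5*((1 - 9) + 51) = -5*(-8 + 51) = -5*43 = -215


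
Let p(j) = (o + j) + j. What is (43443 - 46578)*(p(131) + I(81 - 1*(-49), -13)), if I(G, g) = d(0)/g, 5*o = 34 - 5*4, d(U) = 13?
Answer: -827013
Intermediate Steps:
o = 14/5 (o = (34 - 5*4)/5 = (34 - 20)/5 = (⅕)*14 = 14/5 ≈ 2.8000)
p(j) = 14/5 + 2*j (p(j) = (14/5 + j) + j = 14/5 + 2*j)
I(G, g) = 13/g
(43443 - 46578)*(p(131) + I(81 - 1*(-49), -13)) = (43443 - 46578)*((14/5 + 2*131) + 13/(-13)) = -3135*((14/5 + 262) + 13*(-1/13)) = -3135*(1324/5 - 1) = -3135*1319/5 = -827013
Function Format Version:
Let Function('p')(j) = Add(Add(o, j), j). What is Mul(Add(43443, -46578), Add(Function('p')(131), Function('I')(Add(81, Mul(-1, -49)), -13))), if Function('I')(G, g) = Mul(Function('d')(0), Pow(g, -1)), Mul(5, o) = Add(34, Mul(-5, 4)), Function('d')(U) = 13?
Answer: -827013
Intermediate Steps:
o = Rational(14, 5) (o = Mul(Rational(1, 5), Add(34, Mul(-5, 4))) = Mul(Rational(1, 5), Add(34, -20)) = Mul(Rational(1, 5), 14) = Rational(14, 5) ≈ 2.8000)
Function('p')(j) = Add(Rational(14, 5), Mul(2, j)) (Function('p')(j) = Add(Add(Rational(14, 5), j), j) = Add(Rational(14, 5), Mul(2, j)))
Function('I')(G, g) = Mul(13, Pow(g, -1))
Mul(Add(43443, -46578), Add(Function('p')(131), Function('I')(Add(81, Mul(-1, -49)), -13))) = Mul(Add(43443, -46578), Add(Add(Rational(14, 5), Mul(2, 131)), Mul(13, Pow(-13, -1)))) = Mul(-3135, Add(Add(Rational(14, 5), 262), Mul(13, Rational(-1, 13)))) = Mul(-3135, Add(Rational(1324, 5), -1)) = Mul(-3135, Rational(1319, 5)) = -827013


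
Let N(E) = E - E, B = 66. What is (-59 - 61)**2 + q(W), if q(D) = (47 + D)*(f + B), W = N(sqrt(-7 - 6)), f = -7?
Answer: 17173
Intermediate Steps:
N(E) = 0
W = 0
q(D) = 2773 + 59*D (q(D) = (47 + D)*(-7 + 66) = (47 + D)*59 = 2773 + 59*D)
(-59 - 61)**2 + q(W) = (-59 - 61)**2 + (2773 + 59*0) = (-120)**2 + (2773 + 0) = 14400 + 2773 = 17173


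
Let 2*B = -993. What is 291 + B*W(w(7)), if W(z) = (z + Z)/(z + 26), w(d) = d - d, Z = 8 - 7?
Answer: 14139/52 ≈ 271.90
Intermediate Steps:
Z = 1
w(d) = 0
B = -993/2 (B = (1/2)*(-993) = -993/2 ≈ -496.50)
W(z) = (1 + z)/(26 + z) (W(z) = (z + 1)/(z + 26) = (1 + z)/(26 + z))
291 + B*W(w(7)) = 291 - 993*(1 + 0)/(2*(26 + 0)) = 291 - 993/(2*26) = 291 - 993/52 = 14139/52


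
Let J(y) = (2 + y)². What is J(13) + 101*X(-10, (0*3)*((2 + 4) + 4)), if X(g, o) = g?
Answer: -785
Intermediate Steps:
J(13) + 101*X(-10, (0*3)*((2 + 4) + 4)) = (2 + 13)² + 101*(-10) = 15² - 1010 = 225 - 1010 = -785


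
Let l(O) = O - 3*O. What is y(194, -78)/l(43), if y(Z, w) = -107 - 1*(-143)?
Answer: -18/43 ≈ -0.41860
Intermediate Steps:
y(Z, w) = 36 (y(Z, w) = -107 + 143 = 36)
l(O) = -2*O
y(194, -78)/l(43) = 36/((-2*43)) = 36/(-86) = 36*(-1/86) = -18/43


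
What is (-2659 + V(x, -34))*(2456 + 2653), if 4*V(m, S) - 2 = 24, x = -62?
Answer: -27103245/2 ≈ -1.3552e+7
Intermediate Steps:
V(m, S) = 13/2 (V(m, S) = ½ + (¼)*24 = ½ + 6 = 13/2)
(-2659 + V(x, -34))*(2456 + 2653) = (-2659 + 13/2)*(2456 + 2653) = -5305/2*5109 = -27103245/2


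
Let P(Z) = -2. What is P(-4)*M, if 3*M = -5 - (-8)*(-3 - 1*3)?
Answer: 106/3 ≈ 35.333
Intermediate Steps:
M = -53/3 (M = (-5 - (-8)*(-3 - 1*3))/3 = (-5 - (-8)*(-3 - 3))/3 = (-5 - (-8)*(-6))/3 = (-5 - 2*24)/3 = (-5 - 48)/3 = (⅓)*(-53) = -53/3 ≈ -17.667)
P(-4)*M = -2*(-53/3) = 106/3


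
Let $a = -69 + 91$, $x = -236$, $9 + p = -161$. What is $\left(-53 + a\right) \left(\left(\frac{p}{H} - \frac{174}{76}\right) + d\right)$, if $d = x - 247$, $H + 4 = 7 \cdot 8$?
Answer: $\frac{3740894}{247} \approx 15145.0$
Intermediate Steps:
$H = 52$ ($H = -4 + 7 \cdot 8 = -4 + 56 = 52$)
$p = -170$ ($p = -9 - 161 = -170$)
$a = 22$
$d = -483$ ($d = -236 - 247 = -483$)
$\left(-53 + a\right) \left(\left(\frac{p}{H} - \frac{174}{76}\right) + d\right) = \left(-53 + 22\right) \left(\left(- \frac{170}{52} - \frac{174}{76}\right) - 483\right) = - 31 \left(\left(\left(-170\right) \frac{1}{52} - \frac{87}{38}\right) - 483\right) = - 31 \left(\left(- \frac{85}{26} - \frac{87}{38}\right) - 483\right) = - 31 \left(- \frac{1373}{247} - 483\right) = \left(-31\right) \left(- \frac{120674}{247}\right) = \frac{3740894}{247}$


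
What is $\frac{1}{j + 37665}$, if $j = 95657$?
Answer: $\frac{1}{133322} \approx 7.5006 \cdot 10^{-6}$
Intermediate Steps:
$\frac{1}{j + 37665} = \frac{1}{95657 + 37665} = \frac{1}{133322}$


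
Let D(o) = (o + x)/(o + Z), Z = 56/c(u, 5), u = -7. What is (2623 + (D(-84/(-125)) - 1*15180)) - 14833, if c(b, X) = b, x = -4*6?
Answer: -6271581/229 ≈ -27387.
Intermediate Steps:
x = -24
Z = -8 (Z = 56/(-7) = 56*(-1/7) = -8)
D(o) = (-24 + o)/(-8 + o) (D(o) = (o - 24)/(o - 8) = (-24 + o)/(-8 + o))
(2623 + (D(-84/(-125)) - 1*15180)) - 14833 = (2623 + ((-24 - 84/(-125))/(-8 - 84/(-125)) - 1*15180)) - 14833 = (2623 + ((-24 - 84*(-1/125))/(-8 - 84*(-1/125)) - 15180)) - 14833 = (2623 + ((-24 + 84/125)/(-8 + 84/125) - 15180)) - 14833 = (2623 + (-2916/125/(-916/125) - 15180)) - 14833 = (2623 + (-125/916*(-2916/125) - 15180)) - 14833 = (2623 + (729/229 - 15180)) - 14833 = (2623 - 3475491/229) - 14833 = -2874824/229 - 14833 = -6271581/229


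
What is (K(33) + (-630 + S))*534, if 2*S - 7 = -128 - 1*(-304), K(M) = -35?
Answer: -306249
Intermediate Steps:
S = 183/2 (S = 7/2 + (-128 - 1*(-304))/2 = 7/2 + (-128 + 304)/2 = 7/2 + (½)*176 = 7/2 + 88 = 183/2 ≈ 91.500)
(K(33) + (-630 + S))*534 = (-35 + (-630 + 183/2))*534 = (-35 - 1077/2)*534 = -1147/2*534 = -306249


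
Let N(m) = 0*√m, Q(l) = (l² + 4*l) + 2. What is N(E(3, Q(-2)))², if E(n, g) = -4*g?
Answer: 0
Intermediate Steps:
Q(l) = 2 + l² + 4*l
N(m) = 0
N(E(3, Q(-2)))² = 0² = 0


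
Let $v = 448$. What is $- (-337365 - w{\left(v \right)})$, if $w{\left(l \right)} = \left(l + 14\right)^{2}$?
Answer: $550809$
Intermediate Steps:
$w{\left(l \right)} = \left(14 + l\right)^{2}$
$- (-337365 - w{\left(v \right)}) = - (-337365 - \left(14 + 448\right)^{2}) = - (-337365 - 462^{2}) = - (-337365 - 213444) = \left(-1\right) \left(-550809\right) = 550809$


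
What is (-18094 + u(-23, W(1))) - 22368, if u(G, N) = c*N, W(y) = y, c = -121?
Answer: -40583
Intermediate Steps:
u(G, N) = -121*N
(-18094 + u(-23, W(1))) - 22368 = (-18094 - 121*1) - 22368 = (-18094 - 121) - 22368 = -18215 - 22368 = -40583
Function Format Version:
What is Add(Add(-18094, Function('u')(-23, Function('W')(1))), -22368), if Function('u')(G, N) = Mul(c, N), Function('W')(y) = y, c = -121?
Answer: -40583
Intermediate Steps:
Function('u')(G, N) = Mul(-121, N)
Add(Add(-18094, Function('u')(-23, Function('W')(1))), -22368) = Add(Add(-18094, Mul(-121, 1)), -22368) = Add(Add(-18094, -121), -22368) = Add(-18215, -22368) = -40583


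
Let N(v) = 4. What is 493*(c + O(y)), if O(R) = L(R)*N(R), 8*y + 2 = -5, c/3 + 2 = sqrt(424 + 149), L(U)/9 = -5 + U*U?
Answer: -1249755/16 + 1479*sqrt(573) ≈ -42706.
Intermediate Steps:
L(U) = -45 + 9*U**2 (L(U) = 9*(-5 + U*U) = 9*(-5 + U**2) = -45 + 9*U**2)
c = -6 + 3*sqrt(573) (c = -6 + 3*sqrt(424 + 149) = -6 + 3*sqrt(573) ≈ 65.812)
y = -7/8 (y = -1/4 + (1/8)*(-5) = -1/4 - 5/8 = -7/8 ≈ -0.87500)
O(R) = -180 + 36*R**2 (O(R) = (-45 + 9*R**2)*4 = -180 + 36*R**2)
493*(c + O(y)) = 493*((-6 + 3*sqrt(573)) + (-180 + 36*(-7/8)**2)) = 493*((-6 + 3*sqrt(573)) + (-180 + 36*(49/64))) = 493*((-6 + 3*sqrt(573)) + (-180 + 441/16)) = 493*((-6 + 3*sqrt(573)) - 2439/16) = 493*(-2535/16 + 3*sqrt(573)) = -1249755/16 + 1479*sqrt(573)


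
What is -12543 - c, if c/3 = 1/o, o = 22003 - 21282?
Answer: -9043506/721 ≈ -12543.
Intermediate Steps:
o = 721
c = 3/721 ≈ 0.0041609
-12543 - c = -12543 - 1*3/721 = -12543 - 3/721 = -9043506/721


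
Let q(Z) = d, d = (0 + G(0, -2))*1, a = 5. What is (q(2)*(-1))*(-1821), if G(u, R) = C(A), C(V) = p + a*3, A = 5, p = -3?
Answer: 21852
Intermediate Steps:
C(V) = 12 (C(V) = -3 + 5*3 = -3 + 15 = 12)
G(u, R) = 12
d = 12 (d = (0 + 12)*1 = 12*1 = 12)
q(Z) = 12
(q(2)*(-1))*(-1821) = (12*(-1))*(-1821) = -12*(-1821) = 21852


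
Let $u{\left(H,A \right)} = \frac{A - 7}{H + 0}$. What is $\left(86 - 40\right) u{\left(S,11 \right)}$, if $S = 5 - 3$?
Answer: $92$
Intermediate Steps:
$S = 2$
$u{\left(H,A \right)} = \frac{-7 + A}{H}$
$\left(86 - 40\right) u{\left(S,11 \right)} = \left(86 - 40\right) \frac{-7 + 11}{2} = 46 \cdot \frac{1}{2} \cdot 4 = 46 \cdot 2 = 92$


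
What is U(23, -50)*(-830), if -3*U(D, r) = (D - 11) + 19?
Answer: 25730/3 ≈ 8576.7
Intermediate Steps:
U(D, r) = -8/3 - D/3 (U(D, r) = -((D - 11) + 19)/3 = -((-11 + D) + 19)/3 = -(8 + D)/3 = -8/3 - D/3)
U(23, -50)*(-830) = (-8/3 - ⅓*23)*(-830) = (-8/3 - 23/3)*(-830) = -31/3*(-830) = 25730/3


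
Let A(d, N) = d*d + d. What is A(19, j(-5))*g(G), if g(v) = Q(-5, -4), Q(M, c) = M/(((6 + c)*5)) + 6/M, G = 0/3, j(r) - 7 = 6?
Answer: -646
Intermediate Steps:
j(r) = 13 (j(r) = 7 + 6 = 13)
A(d, N) = d + d² (A(d, N) = d² + d = d + d²)
G = 0 (G = 0*(⅓) = 0)
Q(M, c) = 6/M + M/(30 + 5*c) (Q(M, c) = M/(30 + 5*c) + 6/M = 6/M + M/(30 + 5*c))
g(v) = -17/10 (g(v) = (⅕)*(180 + (-5)² + 30*(-4))/(-5*(6 - 4)) = (⅕)*(-⅕)*(180 + 25 - 120)/2 = (⅕)*(-⅕)*(½)*85 = -17/10)
A(19, j(-5))*g(G) = (19*(1 + 19))*(-17/10) = (19*20)*(-17/10) = 380*(-17/10) = -646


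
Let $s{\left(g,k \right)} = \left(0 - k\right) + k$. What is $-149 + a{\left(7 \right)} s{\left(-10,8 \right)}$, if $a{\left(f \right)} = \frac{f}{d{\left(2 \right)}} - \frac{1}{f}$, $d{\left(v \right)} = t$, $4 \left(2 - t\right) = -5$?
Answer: $-149$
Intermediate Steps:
$t = \frac{13}{4}$ ($t = 2 - - \frac{5}{4} = 2 + \frac{5}{4} = \frac{13}{4} \approx 3.25$)
$d{\left(v \right)} = \frac{13}{4}$
$a{\left(f \right)} = - \frac{1}{f} + \frac{4 f}{13}$ ($a{\left(f \right)} = \frac{f}{\frac{13}{4}} - \frac{1}{f} = f \frac{4}{13} - \frac{1}{f} = \frac{4 f}{13} - \frac{1}{f} = - \frac{1}{f} + \frac{4 f}{13}$)
$s{\left(g,k \right)} = 0$ ($s{\left(g,k \right)} = - k + k = 0$)
$-149 + a{\left(7 \right)} s{\left(-10,8 \right)} = -149 + \left(- \frac{1}{7} + \frac{4}{13} \cdot 7\right) 0 = -149 + \left(\left(-1\right) \frac{1}{7} + \frac{28}{13}\right) 0 = -149 + \left(- \frac{1}{7} + \frac{28}{13}\right) 0 = -149 + \frac{183}{91} \cdot 0 = -149 + 0 = -149$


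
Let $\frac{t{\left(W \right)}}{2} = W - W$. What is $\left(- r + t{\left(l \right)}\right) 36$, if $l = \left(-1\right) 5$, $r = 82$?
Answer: $-2952$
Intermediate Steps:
$l = -5$
$t{\left(W \right)} = 0$ ($t{\left(W \right)} = 2 \left(W - W\right) = 2 \cdot 0 = 0$)
$\left(- r + t{\left(l \right)}\right) 36 = \left(\left(-1\right) 82 + 0\right) 36 = \left(-82 + 0\right) 36 = \left(-82\right) 36 = -2952$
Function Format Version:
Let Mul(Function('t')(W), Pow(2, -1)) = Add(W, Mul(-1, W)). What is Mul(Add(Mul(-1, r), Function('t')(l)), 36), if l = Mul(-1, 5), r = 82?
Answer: -2952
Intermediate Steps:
l = -5
Function('t')(W) = 0 (Function('t')(W) = Mul(2, Add(W, Mul(-1, W))) = Mul(2, 0) = 0)
Mul(Add(Mul(-1, r), Function('t')(l)), 36) = Mul(Add(Mul(-1, 82), 0), 36) = Mul(Add(-82, 0), 36) = Mul(-82, 36) = -2952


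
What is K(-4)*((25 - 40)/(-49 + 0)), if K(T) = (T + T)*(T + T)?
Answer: 960/49 ≈ 19.592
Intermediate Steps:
K(T) = 4*T**2 (K(T) = (2*T)*(2*T) = 4*T**2)
K(-4)*((25 - 40)/(-49 + 0)) = (4*(-4)**2)*((25 - 40)/(-49 + 0)) = (4*16)*(-15/(-49)) = 64*(-15*(-1/49)) = 64*(15/49) = 960/49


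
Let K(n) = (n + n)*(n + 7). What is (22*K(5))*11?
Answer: 29040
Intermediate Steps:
K(n) = 2*n*(7 + n) (K(n) = (2*n)*(7 + n) = 2*n*(7 + n))
(22*K(5))*11 = (22*(2*5*(7 + 5)))*11 = (22*(2*5*12))*11 = (22*120)*11 = 2640*11 = 29040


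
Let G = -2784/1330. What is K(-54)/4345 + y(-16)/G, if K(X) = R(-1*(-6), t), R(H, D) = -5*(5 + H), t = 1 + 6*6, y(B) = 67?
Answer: -3521237/109968 ≈ -32.021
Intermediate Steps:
t = 37 (t = 1 + 36 = 37)
R(H, D) = -25 - 5*H
K(X) = -55 (K(X) = -25 - (-5)*(-6) = -25 - 5*6 = -25 - 30 = -55)
G = -1392/665 (G = -2784*1/1330 = -1392/665 ≈ -2.0932)
K(-54)/4345 + y(-16)/G = -55/4345 + 67/(-1392/665) = -55*1/4345 + 67*(-665/1392) = -1/79 - 44555/1392 = -3521237/109968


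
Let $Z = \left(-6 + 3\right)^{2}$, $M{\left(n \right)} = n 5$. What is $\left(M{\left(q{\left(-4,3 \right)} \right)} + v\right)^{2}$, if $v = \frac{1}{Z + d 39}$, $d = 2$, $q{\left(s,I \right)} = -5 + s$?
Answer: $\frac{15319396}{7569} \approx 2024.0$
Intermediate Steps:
$M{\left(n \right)} = 5 n$
$Z = 9$ ($Z = \left(-3\right)^{2} = 9$)
$v = \frac{1}{87}$ ($v = \frac{1}{9 + 2 \cdot 39} = \frac{1}{9 + 78} = \frac{1}{87} \approx 0.011494$)
$\left(M{\left(q{\left(-4,3 \right)} \right)} + v\right)^{2} = \left(5 \left(-5 - 4\right) + \frac{1}{87}\right)^{2} = \left(5 \left(-9\right) + \frac{1}{87}\right)^{2} = \left(-45 + \frac{1}{87}\right)^{2} = \left(- \frac{3914}{87}\right)^{2} = \frac{15319396}{7569}$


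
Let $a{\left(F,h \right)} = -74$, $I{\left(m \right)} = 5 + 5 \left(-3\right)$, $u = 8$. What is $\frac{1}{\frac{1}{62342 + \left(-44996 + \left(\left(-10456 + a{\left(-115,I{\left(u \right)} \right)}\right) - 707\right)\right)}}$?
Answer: $6109$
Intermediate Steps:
$I{\left(m \right)} = -10$ ($I{\left(m \right)} = 5 - 15 = -10$)
$\frac{1}{\frac{1}{62342 + \left(-44996 + \left(\left(-10456 + a{\left(-115,I{\left(u \right)} \right)}\right) - 707\right)\right)}} = \frac{1}{\frac{1}{62342 - 56233}} = \frac{1}{\frac{1}{6109}} = 6109$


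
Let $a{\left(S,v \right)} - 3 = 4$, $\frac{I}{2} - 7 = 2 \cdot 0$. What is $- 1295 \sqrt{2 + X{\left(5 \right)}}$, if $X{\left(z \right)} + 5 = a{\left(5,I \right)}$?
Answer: $-2590$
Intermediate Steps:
$I = 14$ ($I = 14 + 2 \cdot 2 \cdot 0 = 14 + 2 \cdot 0 = 14 + 0 = 14$)
$a{\left(S,v \right)} = 7$ ($a{\left(S,v \right)} = 3 + 4 = 7$)
$X{\left(z \right)} = 2$ ($X{\left(z \right)} = -5 + 7 = 2$)
$- 1295 \sqrt{2 + X{\left(5 \right)}} = - 1295 \sqrt{2 + 2} = - 1295 \sqrt{4} = \left(-1295\right) 2 = -2590$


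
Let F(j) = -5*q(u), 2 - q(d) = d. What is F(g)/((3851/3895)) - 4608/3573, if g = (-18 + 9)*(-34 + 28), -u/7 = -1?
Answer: 36686163/1528847 ≈ 23.996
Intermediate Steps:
u = 7 (u = -7*(-1) = 7)
q(d) = 2 - d
g = 54 (g = -9*(-6) = 54)
F(j) = 25 (F(j) = -5*(2 - 1*7) = -5*(2 - 7) = -5*(-5) = 25)
F(g)/((3851/3895)) - 4608/3573 = 25/((3851/3895)) - 4608/3573 = 25/((3851*(1/3895))) - 4608*1/3573 = 25/(3851/3895) - 512/397 = 25*(3895/3851) - 512/397 = 97375/3851 - 512/397 = 36686163/1528847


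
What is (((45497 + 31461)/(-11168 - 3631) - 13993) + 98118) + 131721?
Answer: 3194227996/14799 ≈ 2.1584e+5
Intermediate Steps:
(((45497 + 31461)/(-11168 - 3631) - 13993) + 98118) + 131721 = ((76958/(-14799) - 13993) + 98118) + 131721 = ((76958*(-1/14799) - 13993) + 98118) + 131721 = ((-76958/14799 - 13993) + 98118) + 131721 = (-207159365/14799 + 98118) + 131721 = 1244888917/14799 + 131721 = 3194227996/14799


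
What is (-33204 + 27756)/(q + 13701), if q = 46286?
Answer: -5448/59987 ≈ -0.090820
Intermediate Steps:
(-33204 + 27756)/(q + 13701) = (-33204 + 27756)/(46286 + 13701) = -5448/59987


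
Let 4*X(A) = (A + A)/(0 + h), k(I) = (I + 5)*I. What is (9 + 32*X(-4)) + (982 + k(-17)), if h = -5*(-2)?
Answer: 5943/5 ≈ 1188.6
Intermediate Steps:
h = 10
k(I) = I*(5 + I) (k(I) = (5 + I)*I = I*(5 + I))
X(A) = A/20 (X(A) = ((A + A)/(0 + 10))/4 = ((2*A)/10)/4 = ((2*A)*(⅒))/4 = (A/5)/4 = A/20)
(9 + 32*X(-4)) + (982 + k(-17)) = (9 + 32*((1/20)*(-4))) + (982 - 17*(5 - 17)) = (9 + 32*(-⅕)) + (982 - 17*(-12)) = (9 - 32/5) + (982 + 204) = 13/5 + 1186 = 5943/5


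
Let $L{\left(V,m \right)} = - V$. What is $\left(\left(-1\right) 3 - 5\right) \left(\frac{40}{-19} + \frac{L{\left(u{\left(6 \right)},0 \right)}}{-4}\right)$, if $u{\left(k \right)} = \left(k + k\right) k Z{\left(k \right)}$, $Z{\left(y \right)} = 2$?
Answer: $- \frac{5152}{19} \approx -271.16$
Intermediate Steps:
$u{\left(k \right)} = 4 k^{2}$ ($u{\left(k \right)} = \left(k + k\right) k 2 = 2 k k 2 = 2 k^{2} \cdot 2 = 4 k^{2}$)
$\left(\left(-1\right) 3 - 5\right) \left(\frac{40}{-19} + \frac{L{\left(u{\left(6 \right)},0 \right)}}{-4}\right) = \left(\left(-1\right) 3 - 5\right) \left(\frac{40}{-19} + \frac{\left(-1\right) 4 \cdot 6^{2}}{-4}\right) = \left(-3 - 5\right) \left(40 \left(- \frac{1}{19}\right) + - 4 \cdot 36 \left(- \frac{1}{4}\right)\right) = - 8 \left(- \frac{40}{19} + \left(-1\right) 144 \left(- \frac{1}{4}\right)\right) = - 8 \left(- \frac{40}{19} - -36\right) = - 8 \left(- \frac{40}{19} + 36\right) = \left(-8\right) \frac{644}{19} = - \frac{5152}{19}$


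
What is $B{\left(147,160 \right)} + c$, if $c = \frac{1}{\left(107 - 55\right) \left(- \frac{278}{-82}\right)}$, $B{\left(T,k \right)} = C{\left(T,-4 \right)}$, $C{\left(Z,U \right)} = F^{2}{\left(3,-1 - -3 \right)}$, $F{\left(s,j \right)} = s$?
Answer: $\frac{65093}{7228} \approx 9.0057$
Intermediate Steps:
$C{\left(Z,U \right)} = 9$ ($C{\left(Z,U \right)} = 3^{2} = 9$)
$B{\left(T,k \right)} = 9$
$c = \frac{41}{7228}$ ($c = \frac{1}{52 \left(\left(-278\right) \left(- \frac{1}{82}\right)\right)} = \frac{1}{52 \cdot \frac{139}{41}} = \frac{1}{\frac{7228}{41}} = \frac{41}{7228} \approx 0.0056724$)
$B{\left(147,160 \right)} + c = 9 + \frac{41}{7228} = \frac{65093}{7228}$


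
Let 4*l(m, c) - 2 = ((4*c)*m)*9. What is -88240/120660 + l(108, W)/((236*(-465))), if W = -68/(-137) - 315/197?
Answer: -8595276155303/11912250442920 ≈ -0.72155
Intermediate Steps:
W = -29759/26989 (W = -68*(-1/137) - 315*1/197 = 68/137 - 315/197 = -29759/26989 ≈ -1.1026)
l(m, c) = ½ + 9*c*m (l(m, c) = ½ + (((4*c)*m)*9)/4 = ½ + ((4*c*m)*9)/4 = ½ + (36*c*m)/4 = ½ + 9*c*m)
-88240/120660 + l(108, W)/((236*(-465))) = -88240/120660 + (½ + 9*(-29759/26989)*108)/((236*(-465))) = -88240*1/120660 + (½ - 28925748/26989)/(-109740) = -4412/6033 - 57824507/53978*(-1/109740) = -4412/6033 + 57824507/5923545720 = -8595276155303/11912250442920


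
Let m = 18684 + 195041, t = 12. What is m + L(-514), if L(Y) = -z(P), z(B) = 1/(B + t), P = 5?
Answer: 3633324/17 ≈ 2.1373e+5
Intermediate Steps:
m = 213725
z(B) = 1/(12 + B) (z(B) = 1/(B + 12) = 1/(12 + B))
L(Y) = -1/17 (L(Y) = -1/(12 + 5) = -1/17)
m + L(-514) = 213725 - 1/17 = 3633324/17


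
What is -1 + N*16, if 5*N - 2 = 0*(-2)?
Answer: 27/5 ≈ 5.4000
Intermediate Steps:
N = ⅖ (N = ⅖ + (0*(-2))/5 = ⅖ + (⅕)*0 = ⅖ + 0 = ⅖ ≈ 0.40000)
-1 + N*16 = -1 + (⅖)*16 = -1 + 32/5 = 27/5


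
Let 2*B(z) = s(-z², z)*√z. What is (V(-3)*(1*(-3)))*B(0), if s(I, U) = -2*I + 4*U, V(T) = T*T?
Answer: 0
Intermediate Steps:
V(T) = T²
B(z) = √z*(2*z² + 4*z)/2 (B(z) = ((-(-2)*z² + 4*z)*√z)/2 = ((2*z² + 4*z)*√z)/2 = (√z*(2*z² + 4*z))/2 = √z*(2*z² + 4*z)/2)
(V(-3)*(1*(-3)))*B(0) = ((-3)²*(1*(-3)))*(0^(3/2)*(2 + 0)) = (9*(-3))*(0*2) = -27*0 = 0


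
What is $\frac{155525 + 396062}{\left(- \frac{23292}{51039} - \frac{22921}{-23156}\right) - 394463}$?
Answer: $- \frac{72433122951812}{51799894370725} \approx -1.3983$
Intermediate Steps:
$\frac{155525 + 396062}{\left(- \frac{23292}{51039} - \frac{22921}{-23156}\right) - 394463} = \frac{551587}{\left(\left(-23292\right) \frac{1}{51039} - - \frac{22921}{23156}\right) - 394463} = \frac{551587}{\left(- \frac{2588}{5671} + \frac{22921}{23156}\right) - 394463} = \frac{551587}{\frac{70057263}{131317676} - 394463} = \frac{551587}{- \frac{51799894370725}{131317676}} = 551587 \left(- \frac{131317676}{51799894370725}\right) = - \frac{72433122951812}{51799894370725}$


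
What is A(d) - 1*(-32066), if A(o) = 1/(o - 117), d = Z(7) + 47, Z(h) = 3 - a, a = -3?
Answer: 2052223/64 ≈ 32066.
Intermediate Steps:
Z(h) = 6 (Z(h) = 3 - 1*(-3) = 3 + 3 = 6)
d = 53 (d = 6 + 47 = 53)
A(o) = 1/(-117 + o)
A(d) - 1*(-32066) = 1/(-117 + 53) - 1*(-32066) = 1/(-64) + 32066 = -1/64 + 32066 = 2052223/64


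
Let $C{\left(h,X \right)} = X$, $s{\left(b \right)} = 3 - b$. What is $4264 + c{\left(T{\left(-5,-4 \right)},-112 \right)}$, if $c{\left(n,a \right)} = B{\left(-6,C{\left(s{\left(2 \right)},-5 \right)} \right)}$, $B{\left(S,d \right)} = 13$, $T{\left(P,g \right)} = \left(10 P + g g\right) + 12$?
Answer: $4277$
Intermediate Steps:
$T{\left(P,g \right)} = 12 + g^{2} + 10 P$ ($T{\left(P,g \right)} = \left(10 P + g^{2}\right) + 12 = \left(g^{2} + 10 P\right) + 12 = 12 + g^{2} + 10 P$)
$c{\left(n,a \right)} = 13$
$4264 + c{\left(T{\left(-5,-4 \right)},-112 \right)} = 4264 + 13 = 4277$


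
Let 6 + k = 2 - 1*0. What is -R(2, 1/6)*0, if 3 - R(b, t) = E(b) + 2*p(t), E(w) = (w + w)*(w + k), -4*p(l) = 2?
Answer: 0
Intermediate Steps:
k = -4 (k = -6 + (2 - 1*0) = -6 + (2 + 0) = -6 + 2 = -4)
p(l) = -½ (p(l) = -¼*2 = -½)
E(w) = 2*w*(-4 + w) (E(w) = (w + w)*(w - 4) = (2*w)*(-4 + w) = 2*w*(-4 + w))
R(b, t) = 4 - 2*b*(-4 + b) (R(b, t) = 3 - (2*b*(-4 + b) + 2*(-½)) = 3 - (2*b*(-4 + b) - 1) = 3 - (-1 + 2*b*(-4 + b)) = 3 + (1 - 2*b*(-4 + b)) = 4 - 2*b*(-4 + b))
-R(2, 1/6)*0 = -(4 - 2*2*(-4 + 2))*0 = -(4 - 2*2*(-2))*0 = -(4 + 8)*0 = -1*12*0 = -12*0 = 0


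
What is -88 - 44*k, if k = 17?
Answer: -836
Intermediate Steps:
-88 - 44*k = -88 - 44*17 = -88 - 748 = -836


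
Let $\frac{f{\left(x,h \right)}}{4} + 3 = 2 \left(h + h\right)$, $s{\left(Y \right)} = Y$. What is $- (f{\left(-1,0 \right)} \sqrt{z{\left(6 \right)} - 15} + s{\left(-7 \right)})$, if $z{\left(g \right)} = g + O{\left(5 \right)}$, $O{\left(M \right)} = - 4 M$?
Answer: $7 + 12 i \sqrt{29} \approx 7.0 + 64.622 i$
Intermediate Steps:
$z{\left(g \right)} = -20 + g$ ($z{\left(g \right)} = g - 20 = -20 + g$)
$f{\left(x,h \right)} = -12 + 16 h$ ($f{\left(x,h \right)} = -12 + 4 \cdot 2 \left(h + h\right) = -12 + 4 \cdot 2 \cdot 2 h = -12 + 4 \cdot 4 h = -12 + 16 h$)
$- (f{\left(-1,0 \right)} \sqrt{z{\left(6 \right)} - 15} + s{\left(-7 \right)}) = - (\left(-12 + 16 \cdot 0\right) \sqrt{\left(-20 + 6\right) - 15} - 7) = - (\left(-12 + 0\right) \sqrt{-14 - 15} - 7) = - (- 12 \sqrt{-29} - 7) = - (- 12 i \sqrt{29} - 7) = - (-7 - 12 i \sqrt{29}) = 7 + 12 i \sqrt{29}$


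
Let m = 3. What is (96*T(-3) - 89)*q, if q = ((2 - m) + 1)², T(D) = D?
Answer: 0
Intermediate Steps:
q = 0 (q = ((2 - 1*3) + 1)² = ((2 - 3) + 1)² = (-1 + 1)² = 0² = 0)
(96*T(-3) - 89)*q = (96*(-3) - 89)*0 = (-288 - 89)*0 = -377*0 = 0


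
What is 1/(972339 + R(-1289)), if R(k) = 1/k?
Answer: 1289/1253344970 ≈ 1.0284e-6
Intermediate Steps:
1/(972339 + R(-1289)) = 1/(972339 + 1/(-1289)) = 1/(972339 - 1/1289) = 1/(1253344970/1289) = 1289/1253344970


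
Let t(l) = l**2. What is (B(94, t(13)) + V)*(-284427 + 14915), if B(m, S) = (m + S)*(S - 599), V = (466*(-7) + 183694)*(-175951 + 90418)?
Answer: 4159379597787152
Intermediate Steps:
V = -15432890256 (V = (-3262 + 183694)*(-85533) = 180432*(-85533) = -15432890256)
B(m, S) = (-599 + S)*(S + m) (B(m, S) = (S + m)*(-599 + S) = (-599 + S)*(S + m))
(B(94, t(13)) + V)*(-284427 + 14915) = (((13**2)**2 - 599*13**2 - 599*94 + 13**2*94) - 15432890256)*(-284427 + 14915) = ((169**2 - 599*169 - 56306 + 169*94) - 15432890256)*(-269512) = ((28561 - 101231 - 56306 + 15886) - 15432890256)*(-269512) = (-113090 - 15432890256)*(-269512) = -15433003346*(-269512) = 4159379597787152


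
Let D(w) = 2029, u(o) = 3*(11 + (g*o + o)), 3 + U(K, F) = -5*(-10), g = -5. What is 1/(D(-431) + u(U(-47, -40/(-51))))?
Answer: 1/1498 ≈ 0.00066756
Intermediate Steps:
U(K, F) = 47 (U(K, F) = -3 - 5*(-10) = -3 + 50 = 47)
u(o) = 33 - 12*o (u(o) = 3*(11 + (-5*o + o)) = 3*(11 - 4*o) = 33 - 12*o)
1/(D(-431) + u(U(-47, -40/(-51)))) = 1/(2029 + (33 - 12*47)) = 1/(2029 + (33 - 564)) = 1/(2029 - 531) = 1/1498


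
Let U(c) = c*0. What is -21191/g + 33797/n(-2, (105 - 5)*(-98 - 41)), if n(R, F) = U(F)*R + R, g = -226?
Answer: -1898935/113 ≈ -16805.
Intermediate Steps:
U(c) = 0
n(R, F) = R (n(R, F) = 0*R + R = 0 + R = R)
-21191/g + 33797/n(-2, (105 - 5)*(-98 - 41)) = -21191/(-226) + 33797/(-2) = -21191*(-1/226) + 33797*(-½) = 21191/226 - 33797/2 = -1898935/113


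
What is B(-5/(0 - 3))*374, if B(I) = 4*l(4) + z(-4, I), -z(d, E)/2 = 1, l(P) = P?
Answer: 5236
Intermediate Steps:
z(d, E) = -2 (z(d, E) = -2*1 = -2)
B(I) = 14 (B(I) = 4*4 - 2 = 16 - 2 = 14)
B(-5/(0 - 3))*374 = 14*374 = 5236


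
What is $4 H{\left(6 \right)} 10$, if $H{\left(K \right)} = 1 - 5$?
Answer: $-160$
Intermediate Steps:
$H{\left(K \right)} = -4$
$4 H{\left(6 \right)} 10 = 4 \left(-4\right) 10 = \left(-16\right) 10 = -160$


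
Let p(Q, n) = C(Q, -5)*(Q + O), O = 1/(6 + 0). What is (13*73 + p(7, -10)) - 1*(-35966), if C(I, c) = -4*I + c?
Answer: 73357/2 ≈ 36679.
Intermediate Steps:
C(I, c) = c - 4*I
O = 1/6 ≈ 0.16667
p(Q, n) = (-5 - 4*Q)*(1/6 + Q) (p(Q, n) = (-5 - 4*Q)*(Q + 1/6) = (-5 - 4*Q)*(1/6 + Q))
(13*73 + p(7, -10)) - 1*(-35966) = (13*73 - (1 + 6*7)*(5 + 4*7)/6) - 1*(-35966) = (949 - (1 + 42)*(5 + 28)/6) + 35966 = (949 - 1/6*43*33) + 35966 = (949 - 473/2) + 35966 = 1425/2 + 35966 = 73357/2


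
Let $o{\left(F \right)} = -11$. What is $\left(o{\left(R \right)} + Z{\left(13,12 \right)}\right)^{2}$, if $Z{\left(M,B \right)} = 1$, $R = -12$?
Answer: $100$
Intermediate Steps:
$\left(o{\left(R \right)} + Z{\left(13,12 \right)}\right)^{2} = \left(-11 + 1\right)^{2} = \left(-10\right)^{2} = 100$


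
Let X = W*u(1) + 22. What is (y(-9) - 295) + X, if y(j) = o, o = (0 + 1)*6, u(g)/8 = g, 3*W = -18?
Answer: -315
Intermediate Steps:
W = -6 (W = (1/3)*(-18) = -6)
u(g) = 8*g
o = 6 (o = 1*6 = 6)
X = -26 (X = -48 + 22 = -26)
y(j) = 6
(y(-9) - 295) + X = (6 - 295) - 26 = -289 - 26 = -315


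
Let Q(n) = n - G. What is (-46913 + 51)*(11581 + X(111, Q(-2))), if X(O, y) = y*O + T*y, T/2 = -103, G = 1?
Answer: -556064492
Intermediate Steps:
Q(n) = -1 + n (Q(n) = n - 1*1 = n - 1 = -1 + n)
T = -206 (T = 2*(-103) = -206)
X(O, y) = -206*y + O*y (X(O, y) = y*O - 206*y = O*y - 206*y = -206*y + O*y)
(-46913 + 51)*(11581 + X(111, Q(-2))) = (-46913 + 51)*(11581 + (-1 - 2)*(-206 + 111)) = -46862*(11581 - 3*(-95)) = -46862*(11581 + 285) = -46862*11866 = -556064492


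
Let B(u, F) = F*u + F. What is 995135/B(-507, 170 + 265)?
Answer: -6863/1518 ≈ -4.5211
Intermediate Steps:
B(u, F) = F + F*u
995135/B(-507, 170 + 265) = 995135/(((170 + 265)*(1 - 507))) = 995135/((435*(-506))) = 995135/(-220110) = 995135*(-1/220110) = -6863/1518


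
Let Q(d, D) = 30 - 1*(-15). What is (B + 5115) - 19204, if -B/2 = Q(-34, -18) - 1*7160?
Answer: 141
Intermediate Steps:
Q(d, D) = 45 (Q(d, D) = 30 + 15 = 45)
B = 14230 (B = -2*(45 - 1*7160) = -2*(45 - 7160) = -2*(-7115) = 14230)
(B + 5115) - 19204 = (14230 + 5115) - 19204 = 19345 - 19204 = 141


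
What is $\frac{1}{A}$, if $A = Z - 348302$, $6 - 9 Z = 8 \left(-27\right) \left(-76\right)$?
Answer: $- \frac{3}{1050376} \approx -2.8561 \cdot 10^{-6}$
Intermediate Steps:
$Z = - \frac{5470}{3}$ ($Z = \frac{2}{3} - \frac{8 \left(-27\right) \left(-76\right)}{9} = \frac{2}{3} - \frac{\left(-216\right) \left(-76\right)}{9} = \frac{2}{3} - 1824 = - \frac{5470}{3} \approx -1823.3$)
$A = - \frac{1050376}{3}$ ($A = - \frac{5470}{3} - 348302 = - \frac{1050376}{3} \approx -3.5013 \cdot 10^{5}$)
$\frac{1}{A} = \frac{1}{- \frac{1050376}{3}} = - \frac{3}{1050376}$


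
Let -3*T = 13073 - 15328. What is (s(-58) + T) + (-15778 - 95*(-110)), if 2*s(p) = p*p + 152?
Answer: -8455/3 ≈ -2818.3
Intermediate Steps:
T = 2255/3 (T = -(13073 - 15328)/3 = -1/3*(-2255) = 2255/3 ≈ 751.67)
s(p) = 76 + p**2/2 (s(p) = (p*p + 152)/2 = (p**2 + 152)/2 = (152 + p**2)/2 = 76 + p**2/2)
(s(-58) + T) + (-15778 - 95*(-110)) = ((76 + (1/2)*(-58)**2) + 2255/3) + (-15778 - 95*(-110)) = ((76 + (1/2)*3364) + 2255/3) + (-15778 - 1*(-10450)) = ((76 + 1682) + 2255/3) + (-15778 + 10450) = (1758 + 2255/3) - 5328 = 7529/3 - 5328 = -8455/3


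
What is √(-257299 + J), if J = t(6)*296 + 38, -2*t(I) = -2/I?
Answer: I*√2314905/3 ≈ 507.16*I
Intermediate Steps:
t(I) = 1/I (t(I) = -(-1)/I = 1/I)
J = 262/3 (J = 296/6 + 38 = (⅙)*296 + 38 = 148/3 + 38 = 262/3 ≈ 87.333)
√(-257299 + J) = √(-257299 + 262/3) = √(-771635/3) = I*√2314905/3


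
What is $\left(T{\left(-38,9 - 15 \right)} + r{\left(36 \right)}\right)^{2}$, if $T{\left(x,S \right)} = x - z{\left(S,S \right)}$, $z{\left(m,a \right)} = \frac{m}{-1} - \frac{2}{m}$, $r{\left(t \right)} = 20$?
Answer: $\frac{5329}{9} \approx 592.11$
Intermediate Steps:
$z{\left(m,a \right)} = - m - \frac{2}{m}$ ($z{\left(m,a \right)} = m \left(-1\right) - \frac{2}{m} = - m - \frac{2}{m}$)
$T{\left(x,S \right)} = S + x + \frac{2}{S}$ ($T{\left(x,S \right)} = x - \left(- S - \frac{2}{S}\right) = x + \left(S + \frac{2}{S}\right) = S + x + \frac{2}{S}$)
$\left(T{\left(-38,9 - 15 \right)} + r{\left(36 \right)}\right)^{2} = \left(\left(\left(9 - 15\right) - 38 + \frac{2}{9 - 15}\right) + 20\right)^{2} = \left(\left(-6 - 38 + \frac{2}{-6}\right) + 20\right)^{2} = \left(\left(-6 - 38 + 2 \left(- \frac{1}{6}\right)\right) + 20\right)^{2} = \left(\left(-6 - 38 - \frac{1}{3}\right) + 20\right)^{2} = \left(- \frac{133}{3} + 20\right)^{2} = \left(- \frac{73}{3}\right)^{2} = \frac{5329}{9}$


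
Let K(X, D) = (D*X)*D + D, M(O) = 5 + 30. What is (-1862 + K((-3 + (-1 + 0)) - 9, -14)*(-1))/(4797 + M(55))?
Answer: 175/1208 ≈ 0.14487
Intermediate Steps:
M(O) = 35
K(X, D) = D + X*D² (K(X, D) = X*D² + D = D + X*D²)
(-1862 + K((-3 + (-1 + 0)) - 9, -14)*(-1))/(4797 + M(55)) = (-1862 - 14*(1 - 14*((-3 + (-1 + 0)) - 9))*(-1))/(4797 + 35) = (-1862 - 14*(1 - 14*((-3 - 1) - 9))*(-1))/4832 = (-1862 - 14*(1 - 14*(-4 - 9))*(-1))*(1/4832) = (-1862 - 14*(1 - 14*(-13))*(-1))*(1/4832) = (-1862 - 14*(1 + 182)*(-1))*(1/4832) = (-1862 - 14*183*(-1))*(1/4832) = (-1862 - 2562*(-1))*(1/4832) = (-1862 + 2562)*(1/4832) = 700*(1/4832) = 175/1208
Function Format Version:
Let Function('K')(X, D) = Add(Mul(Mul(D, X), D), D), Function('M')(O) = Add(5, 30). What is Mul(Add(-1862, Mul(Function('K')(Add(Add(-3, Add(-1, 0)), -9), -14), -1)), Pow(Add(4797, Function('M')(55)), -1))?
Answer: Rational(175, 1208) ≈ 0.14487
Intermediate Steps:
Function('M')(O) = 35
Function('K')(X, D) = Add(D, Mul(X, Pow(D, 2))) (Function('K')(X, D) = Add(Mul(X, Pow(D, 2)), D) = Add(D, Mul(X, Pow(D, 2))))
Mul(Add(-1862, Mul(Function('K')(Add(Add(-3, Add(-1, 0)), -9), -14), -1)), Pow(Add(4797, Function('M')(55)), -1)) = Mul(Add(-1862, Mul(Mul(-14, Add(1, Mul(-14, Add(Add(-3, Add(-1, 0)), -9)))), -1)), Pow(Add(4797, 35), -1)) = Mul(Add(-1862, Mul(Mul(-14, Add(1, Mul(-14, Add(Add(-3, -1), -9)))), -1)), Pow(4832, -1)) = Mul(Add(-1862, Mul(Mul(-14, Add(1, Mul(-14, Add(-4, -9)))), -1)), Rational(1, 4832)) = Mul(Add(-1862, Mul(Mul(-14, Add(1, Mul(-14, -13))), -1)), Rational(1, 4832)) = Mul(Add(-1862, Mul(Mul(-14, Add(1, 182)), -1)), Rational(1, 4832)) = Mul(Add(-1862, Mul(Mul(-14, 183), -1)), Rational(1, 4832)) = Mul(Add(-1862, Mul(-2562, -1)), Rational(1, 4832)) = Mul(Add(-1862, 2562), Rational(1, 4832)) = Mul(700, Rational(1, 4832)) = Rational(175, 1208)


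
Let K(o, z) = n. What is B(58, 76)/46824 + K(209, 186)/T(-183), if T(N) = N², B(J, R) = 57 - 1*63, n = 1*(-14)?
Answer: -142745/261348156 ≈ -0.00054619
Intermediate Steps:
n = -14
B(J, R) = -6 (B(J, R) = 57 - 63 = -6)
K(o, z) = -14
B(58, 76)/46824 + K(209, 186)/T(-183) = -6/46824 - 14/((-183)²) = -6*1/46824 - 14/33489 = -1/7804 - 14*1/33489 = -1/7804 - 14/33489 = -142745/261348156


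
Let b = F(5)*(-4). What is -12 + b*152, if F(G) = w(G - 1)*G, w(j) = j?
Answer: -12172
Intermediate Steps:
F(G) = G*(-1 + G) (F(G) = (G - 1)*G = (-1 + G)*G = G*(-1 + G))
b = -80 (b = (5*(-1 + 5))*(-4) = (5*4)*(-4) = 20*(-4) = -80)
-12 + b*152 = -12 - 80*152 = -12 - 12160 = -12172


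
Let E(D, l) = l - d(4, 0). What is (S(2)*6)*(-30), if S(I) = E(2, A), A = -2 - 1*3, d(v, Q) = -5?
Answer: 0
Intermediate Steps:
A = -5 (A = -2 - 3 = -5)
E(D, l) = 5 + l (E(D, l) = l - 1*(-5) = l + 5 = 5 + l)
S(I) = 0 (S(I) = 5 - 5 = 0)
(S(2)*6)*(-30) = (0*6)*(-30) = 0*(-30) = 0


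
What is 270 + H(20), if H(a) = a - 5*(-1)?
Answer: 295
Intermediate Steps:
H(a) = 5 + a (H(a) = a + 5 = 5 + a)
270 + H(20) = 270 + (5 + 20) = 270 + 25 = 295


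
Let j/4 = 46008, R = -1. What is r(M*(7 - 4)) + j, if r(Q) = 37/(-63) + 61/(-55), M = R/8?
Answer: 637665002/3465 ≈ 1.8403e+5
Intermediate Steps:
j = 184032 (j = 4*46008 = 184032)
M = -1/8 ≈ -0.12500
r(Q) = -5878/3465 (r(Q) = 37*(-1/63) + 61*(-1/55) = -37/63 - 61/55 = -5878/3465)
r(M*(7 - 4)) + j = -5878/3465 + 184032 = 637665002/3465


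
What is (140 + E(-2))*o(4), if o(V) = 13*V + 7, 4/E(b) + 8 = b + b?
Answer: 24721/3 ≈ 8240.3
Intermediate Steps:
E(b) = 4/(-8 + 2*b) (E(b) = 4/(-8 + (b + b)) = 4/(-8 + 2*b))
o(V) = 7 + 13*V
(140 + E(-2))*o(4) = (140 + 2/(-4 - 2))*(7 + 13*4) = (140 + 2/(-6))*(7 + 52) = (140 + 2*(-⅙))*59 = (140 - ⅓)*59 = (419/3)*59 = 24721/3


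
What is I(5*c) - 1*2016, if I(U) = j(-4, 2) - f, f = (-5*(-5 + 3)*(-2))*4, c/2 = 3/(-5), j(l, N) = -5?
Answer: -1941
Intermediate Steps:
c = -6/5 (c = 2*(3/(-5)) = 2*(3*(-1/5)) = 2*(-3/5) = -6/5 ≈ -1.2000)
f = -80 (f = (-5*(-2)*(-2))*4 = (10*(-2))*4 = -20*4 = -80)
I(U) = 75 (I(U) = -5 - 1*(-80) = -5 + 80 = 75)
I(5*c) - 1*2016 = 75 - 1*2016 = 75 - 2016 = -1941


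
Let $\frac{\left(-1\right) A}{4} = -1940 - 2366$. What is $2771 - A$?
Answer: $-14453$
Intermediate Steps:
$A = 17224$ ($A = - 4 \left(-1940 - 2366\right) = \left(-4\right) \left(-4306\right) = 17224$)
$2771 - A = 2771 - 17224 = -14453$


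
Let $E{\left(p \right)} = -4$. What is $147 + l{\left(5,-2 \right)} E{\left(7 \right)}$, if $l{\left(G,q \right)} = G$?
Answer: $127$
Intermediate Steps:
$147 + l{\left(5,-2 \right)} E{\left(7 \right)} = 147 + 5 \left(-4\right) = 147 - 20 = 127$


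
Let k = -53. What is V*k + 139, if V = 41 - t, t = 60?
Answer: 1146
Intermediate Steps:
V = -19 (V = 41 - 1*60 = 41 - 60 = -19)
V*k + 139 = -19*(-53) + 139 = 1007 + 139 = 1146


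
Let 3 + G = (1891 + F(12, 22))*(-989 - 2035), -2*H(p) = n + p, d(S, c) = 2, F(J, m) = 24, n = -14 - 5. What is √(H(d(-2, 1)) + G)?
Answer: I*√23163818/2 ≈ 2406.4*I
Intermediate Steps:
n = -19
H(p) = 19/2 - p/2 (H(p) = -(-19 + p)/2 = 19/2 - p/2)
G = -5790963 (G = -3 + (1891 + 24)*(-989 - 2035) = -3 + 1915*(-3024) = -3 - 5790960 = -5790963)
√(H(d(-2, 1)) + G) = √((19/2 - ½*2) - 5790963) = √((19/2 - 1) - 5790963) = √(17/2 - 5790963) = √(-11581909/2) = I*√23163818/2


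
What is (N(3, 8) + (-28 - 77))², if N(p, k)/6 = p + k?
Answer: 1521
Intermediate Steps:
N(p, k) = 6*k + 6*p (N(p, k) = 6*(p + k) = 6*(k + p) = 6*k + 6*p)
(N(3, 8) + (-28 - 77))² = ((6*8 + 6*3) + (-28 - 77))² = ((48 + 18) - 105)² = (66 - 105)² = (-39)² = 1521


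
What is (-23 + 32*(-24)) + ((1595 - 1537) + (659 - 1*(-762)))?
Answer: 688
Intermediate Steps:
(-23 + 32*(-24)) + ((1595 - 1537) + (659 - 1*(-762))) = (-23 - 768) + (58 + (659 + 762)) = -791 + (58 + 1421) = -791 + 1479 = 688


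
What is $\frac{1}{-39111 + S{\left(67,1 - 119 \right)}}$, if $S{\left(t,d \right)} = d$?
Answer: $- \frac{1}{39229} \approx -2.5491 \cdot 10^{-5}$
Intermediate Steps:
$\frac{1}{-39111 + S{\left(67,1 - 119 \right)}} = \frac{1}{-39111 + \left(1 - 119\right)} = \frac{1}{-39111 - 118} = \frac{1}{-39229} = - \frac{1}{39229}$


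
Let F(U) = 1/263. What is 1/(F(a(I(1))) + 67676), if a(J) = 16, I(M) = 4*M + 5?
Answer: 263/17798789 ≈ 1.4776e-5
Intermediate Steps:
I(M) = 5 + 4*M
F(U) = 1/263
1/(F(a(I(1))) + 67676) = 1/(1/263 + 67676) = 1/(17798789/263) = 263/17798789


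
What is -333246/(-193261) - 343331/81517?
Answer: -39187278209/15754056937 ≈ -2.4874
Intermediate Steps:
-333246/(-193261) - 343331/81517 = -333246*(-1/193261) - 343331*1/81517 = 333246/193261 - 343331/81517 = -39187278209/15754056937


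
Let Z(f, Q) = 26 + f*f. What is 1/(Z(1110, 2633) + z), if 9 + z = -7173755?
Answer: -1/5941638 ≈ -1.6830e-7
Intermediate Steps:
z = -7173764 (z = -9 - 7173755 = -7173764)
Z(f, Q) = 26 + f²
1/(Z(1110, 2633) + z) = 1/((26 + 1110²) - 7173764) = 1/((26 + 1232100) - 7173764) = 1/(1232126 - 7173764) = 1/(-5941638) = -1/5941638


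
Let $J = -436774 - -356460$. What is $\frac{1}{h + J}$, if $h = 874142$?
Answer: $\frac{1}{793828} \approx 1.2597 \cdot 10^{-6}$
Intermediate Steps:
$J = -80314$ ($J = -436774 + 356460 = -80314$)
$\frac{1}{h + J} = \frac{1}{874142 - 80314} = \frac{1}{793828}$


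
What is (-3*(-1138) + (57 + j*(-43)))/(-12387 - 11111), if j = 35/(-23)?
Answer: -40669/270227 ≈ -0.15050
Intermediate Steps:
j = -35/23 (j = 35*(-1/23) = -35/23 ≈ -1.5217)
(-3*(-1138) + (57 + j*(-43)))/(-12387 - 11111) = (-3*(-1138) + (57 - 35/23*(-43)))/(-12387 - 11111) = (3414 + (57 + 1505/23))/(-23498) = (3414 + 2816/23)*(-1/23498) = (81338/23)*(-1/23498) = -40669/270227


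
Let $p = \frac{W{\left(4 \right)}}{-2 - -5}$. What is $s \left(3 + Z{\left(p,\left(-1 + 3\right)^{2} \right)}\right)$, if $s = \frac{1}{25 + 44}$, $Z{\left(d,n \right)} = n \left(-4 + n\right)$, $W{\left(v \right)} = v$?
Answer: $\frac{1}{23} \approx 0.043478$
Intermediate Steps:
$p = \frac{4}{3}$ ($p = \frac{4}{-2 - -5} = \frac{4}{-2 + 5} = \frac{4}{3} \approx 1.3333$)
$s = \frac{1}{69} \approx 0.014493$
$s \left(3 + Z{\left(p,\left(-1 + 3\right)^{2} \right)}\right) = \frac{3 + \left(-1 + 3\right)^{2} \left(-4 + \left(-1 + 3\right)^{2}\right)}{69} = \frac{3 + 2^{2} \left(-4 + 2^{2}\right)}{69} = \frac{3 + 4 \left(-4 + 4\right)}{69} = \frac{3 + 4 \cdot 0}{69} = \frac{3 + 0}{69} = \frac{1}{69} \cdot 3 = \frac{1}{23}$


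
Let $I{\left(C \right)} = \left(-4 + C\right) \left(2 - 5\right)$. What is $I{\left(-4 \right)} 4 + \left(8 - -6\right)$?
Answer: $110$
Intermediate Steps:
$I{\left(C \right)} = 12 - 3 C$ ($I{\left(C \right)} = \left(-4 + C\right) \left(-3\right) = 12 - 3 C$)
$I{\left(-4 \right)} 4 + \left(8 - -6\right) = \left(12 - -12\right) 4 + \left(8 - -6\right) = \left(12 + 12\right) 4 + \left(8 + 6\right) = 24 \cdot 4 + 14 = 96 + 14 = 110$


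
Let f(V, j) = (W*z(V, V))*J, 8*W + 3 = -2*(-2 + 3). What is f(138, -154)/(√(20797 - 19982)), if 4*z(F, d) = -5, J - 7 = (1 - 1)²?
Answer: 35*√815/5216 ≈ 0.19156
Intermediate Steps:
W = -5/8 (W = -3/8 + (-2*(-2 + 3))/8 = -3/8 + (-2*1)/8 = -3/8 + (⅛)*(-2) = -3/8 - ¼ = -5/8 ≈ -0.62500)
J = 7 (J = 7 + (1 - 1)² = 7 + 0² = 7 + 0 = 7)
z(F, d) = -5/4 (z(F, d) = (¼)*(-5) = -5/4)
f(V, j) = 175/32 (f(V, j) = -5/8*(-5/4)*7 = (25/32)*7 = 175/32)
f(138, -154)/(√(20797 - 19982)) = 175/(32*(√(20797 - 19982))) = 175/(32*(√815)) = 175*(√815/815)/32 = 35*√815/5216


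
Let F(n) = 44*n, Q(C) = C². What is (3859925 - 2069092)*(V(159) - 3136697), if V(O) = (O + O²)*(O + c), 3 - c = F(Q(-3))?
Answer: -16278057714281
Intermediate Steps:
c = -393 (c = 3 - 44*(-3)² = 3 - 44*9 = 3 - 1*396 = 3 - 396 = -393)
V(O) = (-393 + O)*(O + O²) (V(O) = (O + O²)*(O - 393) = (O + O²)*(-393 + O) = (-393 + O)*(O + O²))
(3859925 - 2069092)*(V(159) - 3136697) = (3859925 - 2069092)*(159*(-393 + 159² - 392*159) - 3136697) = 1790833*(159*(-393 + 25281 - 62328) - 3136697) = 1790833*(159*(-37440) - 3136697) = 1790833*(-5952960 - 3136697) = 1790833*(-9089657) = -16278057714281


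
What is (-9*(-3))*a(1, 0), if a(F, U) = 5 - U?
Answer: 135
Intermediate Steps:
(-9*(-3))*a(1, 0) = (-9*(-3))*(5 - 1*0) = 27*(5 + 0) = 27*5 = 135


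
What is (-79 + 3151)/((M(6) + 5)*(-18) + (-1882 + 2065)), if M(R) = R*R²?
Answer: -1024/1265 ≈ -0.80949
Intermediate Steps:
M(R) = R³
(-79 + 3151)/((M(6) + 5)*(-18) + (-1882 + 2065)) = (-79 + 3151)/((6³ + 5)*(-18) + (-1882 + 2065)) = 3072/((216 + 5)*(-18) + 183) = 3072/(221*(-18) + 183) = 3072/(-3978 + 183) = 3072/(-3795) = 3072*(-1/3795) = -1024/1265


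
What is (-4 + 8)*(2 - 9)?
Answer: -28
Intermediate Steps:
(-4 + 8)*(2 - 9) = 4*(-7) = -28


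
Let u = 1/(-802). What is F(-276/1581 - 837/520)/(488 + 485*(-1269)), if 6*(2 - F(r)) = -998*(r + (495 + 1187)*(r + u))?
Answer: 9692510409499/11925855375720 ≈ 0.81273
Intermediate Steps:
u = -1/802 ≈ -0.0012469
F(r) = -417253/1203 + 279939*r (F(r) = 2 - (-499)*(r + (495 + 1187)*(r - 1/802))/3 = 2 - (-499)*(r + 1682*(-1/802 + r))/3 = 2 - (-499)*(r + (-841/401 + 1682*r))/3 = 2 - (-499)*(-841/401 + 1683*r)/3 = 2 - (839318/401 - 1679634*r)/6 = 2 + (-419659/1203 + 279939*r) = -417253/1203 + 279939*r)
F(-276/1581 - 837/520)/(488 + 485*(-1269)) = (-417253/1203 + 279939*(-276/1581 - 837/520))/(488 + 485*(-1269)) = (-417253/1203 + 279939*(-276*1/1581 - 837*1/520))/(488 - 615465) = (-417253/1203 + 279939*(-92/527 - 837/520))/(-614977) = (-417253/1203 + 279939*(-488939/274040))*(-1/614977) = (-417253/1203 - 8051358513/16120)*(-1/614977) = -9692510409499/19392360*(-1/614977) = 9692510409499/11925855375720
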